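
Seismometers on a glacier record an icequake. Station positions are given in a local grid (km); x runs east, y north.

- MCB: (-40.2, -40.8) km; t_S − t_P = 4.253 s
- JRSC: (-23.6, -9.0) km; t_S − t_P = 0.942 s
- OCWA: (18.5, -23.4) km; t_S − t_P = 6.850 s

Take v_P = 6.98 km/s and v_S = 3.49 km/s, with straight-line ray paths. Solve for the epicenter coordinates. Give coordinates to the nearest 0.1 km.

Distance from S−P lag: d = Δt · v_P v_S / (v_P − v_S) = Δt · (6.98·3.49)/(6.98−3.49) ≈ 6.9800·Δt.
So d_MCB = 29.69, d_JRSC = 6.58, d_OCWA = 47.81 km.
Circle about each station: (x + 40.2)² + (y + 40.8)² = 29.69²; (x + 23.6)² + (y + 9.0)² = 6.58²; (x − 18.5)² + (y + 23.4)² = 47.81².
Subtracting pairs of circle equations eliminates x²+y² and gives linear equations (the radical axes):
33.2 x + 63.6 y = -1804.52
117.4 x + 34.8 y = -3795.17
Solving the 2×2 system: x ≈ -28.3, y ≈ -13.6 km.

(-28.3, -13.6)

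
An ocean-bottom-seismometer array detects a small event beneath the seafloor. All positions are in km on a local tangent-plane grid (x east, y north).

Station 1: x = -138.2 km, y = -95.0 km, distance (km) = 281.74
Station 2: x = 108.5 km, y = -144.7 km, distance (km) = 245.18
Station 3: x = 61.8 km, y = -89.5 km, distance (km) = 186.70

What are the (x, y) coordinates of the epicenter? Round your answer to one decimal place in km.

Circle about each station: (x + 138.2)² + (y + 95.0)² = 281.74²; (x − 108.5)² + (y + 144.7)² = 245.18²; (x − 61.8)² + (y + 89.5)² = 186.70².
Subtracting pairs of circle equations eliminates x²+y² and gives linear equations (the radical axes):
493.4 x − 99.4 y = 23850.30
400.0 x + 11.0 y = 28225.79
Solving the 2×2 system: x ≈ 67.9, y ≈ 97.1 km.

x ≈ 67.9 km, y ≈ 97.1 km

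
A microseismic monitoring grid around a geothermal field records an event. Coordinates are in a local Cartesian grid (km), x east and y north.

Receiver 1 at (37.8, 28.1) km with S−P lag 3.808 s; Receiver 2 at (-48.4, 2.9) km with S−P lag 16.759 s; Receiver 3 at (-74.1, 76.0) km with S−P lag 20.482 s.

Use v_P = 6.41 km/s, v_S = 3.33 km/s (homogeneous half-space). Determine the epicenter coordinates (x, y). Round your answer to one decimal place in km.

62.5 km east, 37.4 km north

Distance from S−P lag: d = Δt · v_P v_S / (v_P − v_S) = Δt · (6.41·3.33)/(6.41−3.33) ≈ 6.9303·Δt.
So d_Receiver 1 = 26.39, d_Receiver 2 = 116.14, d_Receiver 3 = 141.95 km.
Circle about each station: (x − 37.8)² + (y − 28.1)² = 26.39²; (x + 48.4)² + (y − 2.9)² = 116.14²; (x + 74.1)² + (y − 76.0)² = 141.95².
Subtracting the Receiver 1 equation from the Receiver 2 and Receiver 3 equations removes the quadratic terms:
-172.4 x − 50.4 y = -12659.55
-223.8 x + 95.8 y = -10405.01
Solving the 2×2 system: x ≈ 62.5, y ≈ 37.4 km.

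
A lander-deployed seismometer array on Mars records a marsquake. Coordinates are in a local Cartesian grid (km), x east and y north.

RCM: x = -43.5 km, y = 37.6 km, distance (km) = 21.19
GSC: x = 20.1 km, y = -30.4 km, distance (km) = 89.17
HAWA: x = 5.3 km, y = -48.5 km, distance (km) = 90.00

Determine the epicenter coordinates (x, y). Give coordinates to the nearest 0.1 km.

x ≈ -54.0 km, y ≈ 19.2 km

Circle about each station: (x + 43.5)² + (y − 37.6)² = 21.19²; (x − 20.1)² + (y + 30.4)² = 89.17²; (x − 5.3)² + (y + 48.5)² = 90.00².
Subtracting pairs of circle equations eliminates x²+y² and gives linear equations (the radical axes):
127.2 x − 136.0 y = -9480.11
97.6 x − 172.2 y = -8576.65
Solving the 2×2 system: x ≈ -54.0, y ≈ 19.2 km.
Check against RCM (with the unrounded x, y): √((x + 43.5)²+(y − 37.6)²) = 21.19 ≈ 21.19 km. ✓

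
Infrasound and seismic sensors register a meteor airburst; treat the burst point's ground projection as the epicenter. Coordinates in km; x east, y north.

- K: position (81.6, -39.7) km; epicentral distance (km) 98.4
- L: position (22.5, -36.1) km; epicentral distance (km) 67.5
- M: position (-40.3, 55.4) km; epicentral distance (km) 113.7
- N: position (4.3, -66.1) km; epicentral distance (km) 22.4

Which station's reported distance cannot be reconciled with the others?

Solve using three stations at a time. Using K, M, N (subtract circle equations pairwise → linear system) gives (x, y) ≈ (-15.5, -55.6).
Distances from that point to each station vs reported:
  K: calculated 98.4 vs reported 98.4 → residual 0.0 km
  L: calculated 42.7 vs reported 67.5 → residual 24.8 km
  M: calculated 113.7 vs reported 113.7 → residual 0.0 km
  N: calculated 22.4 vs reported 22.4 → residual 0.0 km
K, M, N are mutually consistent (residuals ≈ 0); L is off by 24.8 km.

L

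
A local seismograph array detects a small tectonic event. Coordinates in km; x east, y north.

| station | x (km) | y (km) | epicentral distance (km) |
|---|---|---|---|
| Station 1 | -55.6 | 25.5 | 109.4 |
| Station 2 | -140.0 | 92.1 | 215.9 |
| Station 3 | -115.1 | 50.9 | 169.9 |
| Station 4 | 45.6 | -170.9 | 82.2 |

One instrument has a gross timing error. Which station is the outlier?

Station 4

Solve using three stations at a time. Using Station 1, Station 2, Station 3 (subtract circle equations pairwise → linear system) gives (x, y) ≈ (15.9, -57.2).
Distances from that point to each station vs reported:
  Station 1: calculated 109.3 vs reported 109.4 → residual 0.1 km
  Station 2: calculated 215.9 vs reported 215.9 → residual 0.0 km
  Station 3: calculated 169.8 vs reported 169.9 → residual 0.1 km
  Station 4: calculated 117.6 vs reported 82.2 → residual 35.4 km
Station 1, Station 2, Station 3 are mutually consistent (residuals ≈ 0); Station 4 is off by 35.4 km.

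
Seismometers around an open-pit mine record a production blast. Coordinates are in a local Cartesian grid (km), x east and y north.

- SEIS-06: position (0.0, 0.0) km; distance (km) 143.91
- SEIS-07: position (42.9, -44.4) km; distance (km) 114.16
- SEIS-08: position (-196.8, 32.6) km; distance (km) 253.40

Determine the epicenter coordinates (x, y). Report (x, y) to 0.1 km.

-14.3 km east, -143.2 km north

Circle about each station: x² + y² = 143.91²; (x − 42.9)² + (y + 44.4)² = 114.16²; (x + 196.8)² + (y − 32.6)² = 253.40².
Subtracting pairs of circle equations eliminates x²+y² and gives linear equations (the radical axes):
85.8 x − 88.8 y = 11489.35
-393.6 x + 65.2 y = -3708.47
Solving the 2×2 system: x ≈ -14.3, y ≈ -143.2 km.
Check against SEIS-06 (with the unrounded x, y): √(x²+y²) = 143.91 ≈ 143.91 km. ✓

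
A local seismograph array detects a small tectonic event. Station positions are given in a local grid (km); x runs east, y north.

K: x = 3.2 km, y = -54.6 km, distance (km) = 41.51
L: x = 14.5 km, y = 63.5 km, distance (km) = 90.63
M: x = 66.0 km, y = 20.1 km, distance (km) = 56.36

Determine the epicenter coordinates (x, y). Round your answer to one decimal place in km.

x ≈ 32.6 km, y ≈ -25.3 km

Circle about each station: (x − 3.2)² + (y + 54.6)² = 41.51²; (x − 14.5)² + (y − 63.5)² = 90.63²; (x − 66.0)² + (y − 20.1)² = 56.36².
Subtracting the K equation from the L and M equations removes the quadratic terms:
22.6 x + 236.2 y = -5239.62
125.6 x + 149.4 y = 315.24
Solving the 2×2 system: x ≈ 32.6, y ≈ -25.3 km.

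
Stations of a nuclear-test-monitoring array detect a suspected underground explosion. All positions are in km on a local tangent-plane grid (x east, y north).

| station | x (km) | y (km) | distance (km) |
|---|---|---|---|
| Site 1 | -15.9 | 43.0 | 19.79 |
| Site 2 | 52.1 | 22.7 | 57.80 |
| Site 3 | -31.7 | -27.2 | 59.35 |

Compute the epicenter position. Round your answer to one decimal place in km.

-5.6 km east, 26.1 km north

Circle about each station: (x + 15.9)² + (y − 43.0)² = 19.79²; (x − 52.1)² + (y − 22.7)² = 57.80²; (x + 31.7)² + (y + 27.2)² = 59.35².
Subtracting the Site 1 equation from the Site 2 and Site 3 equations removes the quadratic terms:
136.0 x − 40.6 y = -1821.31
-31.6 x − 140.4 y = -3487.86
Solving the 2×2 system: x ≈ -5.6, y ≈ 26.1 km.
Check against Site 1 (with the unrounded x, y): √((x + 15.9)²+(y − 43.0)²) = 19.79 ≈ 19.79 km. ✓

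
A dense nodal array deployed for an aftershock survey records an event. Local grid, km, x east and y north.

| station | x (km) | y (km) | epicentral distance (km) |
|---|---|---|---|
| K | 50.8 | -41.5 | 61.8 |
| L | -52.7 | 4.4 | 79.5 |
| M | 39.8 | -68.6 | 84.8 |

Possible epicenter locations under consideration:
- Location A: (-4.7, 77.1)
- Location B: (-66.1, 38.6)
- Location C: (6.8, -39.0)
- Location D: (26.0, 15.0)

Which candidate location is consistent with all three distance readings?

For each candidate, compare |candidate − station| to the reported distance:
Location A: residuals K 69.1, L 7.6, M 67.5 → max 69.1 km
Location B: residuals K 79.9, L 42.8, M 65.9 → max 79.9 km
Location C: residuals K 17.7, L 5.9, M 40.5 → max 40.5 km
Location D: residuals K 0.1, L 0.1, M 0.1 → max 0.1 km
Only Location D has all residuals ≈ 0.

Location D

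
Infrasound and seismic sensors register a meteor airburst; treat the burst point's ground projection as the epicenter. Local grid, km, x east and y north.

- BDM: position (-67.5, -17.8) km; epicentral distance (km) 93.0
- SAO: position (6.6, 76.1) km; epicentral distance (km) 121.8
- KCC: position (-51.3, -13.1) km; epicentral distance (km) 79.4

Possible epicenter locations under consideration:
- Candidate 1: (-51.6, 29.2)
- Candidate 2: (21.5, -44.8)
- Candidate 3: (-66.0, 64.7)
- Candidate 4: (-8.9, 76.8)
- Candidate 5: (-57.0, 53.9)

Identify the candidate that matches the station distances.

Candidate 2

For each candidate, compare |candidate − station| to the reported distance:
Candidate 1: residuals BDM 43.4, SAO 47.1, KCC 37.1 → max 47.1 km
Candidate 2: residuals BDM 0.0, SAO 0.0, KCC 0.0 → max 0.0 km
Candidate 3: residuals BDM 10.5, SAO 48.3, KCC 0.2 → max 48.3 km
Candidate 4: residuals BDM 18.3, SAO 106.3, KCC 20.0 → max 106.3 km
Candidate 5: residuals BDM 20.5, SAO 54.4, KCC 12.2 → max 54.4 km
Only Candidate 2 has all residuals ≈ 0.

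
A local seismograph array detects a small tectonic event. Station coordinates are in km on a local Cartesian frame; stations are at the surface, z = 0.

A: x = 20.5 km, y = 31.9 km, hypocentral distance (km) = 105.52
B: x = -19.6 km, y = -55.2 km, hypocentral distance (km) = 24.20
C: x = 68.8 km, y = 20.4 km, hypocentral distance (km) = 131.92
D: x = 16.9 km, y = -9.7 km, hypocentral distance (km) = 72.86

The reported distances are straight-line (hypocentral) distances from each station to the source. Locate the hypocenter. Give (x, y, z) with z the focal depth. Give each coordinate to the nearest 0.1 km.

Each station gives a sphere (x−x_i)² + (y−y_i)² + z² = d_i² (stations at z=0).
Subtracting the A sphere from B and C: z² cancels, leaving linear equations in x and y:
-80.2 x − 174.2 y = 12542.17
96.6 x − 23.0 y = -2556.68
Solving: x ≈ -39.301, y ≈ -53.905 km (keep extra digits for the depth step; rounded: -39.3, -53.9).
Then from the A sphere: z² = 105.52² − (x − 20.5)² − (y − 31.9)² with x = -39.301, y = -53.905, so z ≈ 13.993 ≈ 14.0 km.

x ≈ -39.3 km, y ≈ -53.9 km, depth ≈ 14.0 km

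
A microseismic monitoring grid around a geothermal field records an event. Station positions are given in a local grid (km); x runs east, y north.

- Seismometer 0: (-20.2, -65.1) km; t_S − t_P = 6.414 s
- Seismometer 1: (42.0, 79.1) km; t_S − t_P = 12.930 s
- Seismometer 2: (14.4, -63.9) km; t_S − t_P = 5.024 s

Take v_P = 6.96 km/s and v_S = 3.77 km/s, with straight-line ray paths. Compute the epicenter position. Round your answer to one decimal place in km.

11.2 km east, -22.7 km north

Distance from S−P lag: d = Δt · v_P v_S / (v_P − v_S) = Δt · (6.96·3.77)/(6.96−3.77) ≈ 8.2255·Δt.
So d_Seismometer 0 = 52.76, d_Seismometer 1 = 106.36, d_Seismometer 2 = 41.32 km.
Circle about each station: (x + 20.2)² + (y + 65.1)² = 52.76²; (x − 42.0)² + (y − 79.1)² = 106.36²; (x − 14.4)² + (y + 63.9)² = 41.32².
Subtracting pairs of circle equations eliminates x²+y² and gives linear equations (the radical axes):
124.4 x + 288.4 y = -5154.07
69.2 x + 2.4 y = 720.80
Solving the 2×2 system: x ≈ 11.2, y ≈ -22.7 km.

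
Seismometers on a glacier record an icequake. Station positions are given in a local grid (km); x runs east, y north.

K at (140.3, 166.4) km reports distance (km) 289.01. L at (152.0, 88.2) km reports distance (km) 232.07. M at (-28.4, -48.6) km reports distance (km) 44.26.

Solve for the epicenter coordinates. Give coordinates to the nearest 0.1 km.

Circle about each station: (x − 140.3)² + (y − 166.4)² = 289.01²; (x − 152.0)² + (y − 88.2)² = 232.07²; (x + 28.4)² + (y + 48.6)² = 44.26².
Subtracting pairs of circle equations eliminates x²+y² and gives linear equations (the radical axes):
23.4 x − 156.4 y = 13180.49
-337.4 x − 430.0 y = 37363.30
Solving the 2×2 system: x ≈ -2.8, y ≈ -84.7 km.

(-2.8, -84.7)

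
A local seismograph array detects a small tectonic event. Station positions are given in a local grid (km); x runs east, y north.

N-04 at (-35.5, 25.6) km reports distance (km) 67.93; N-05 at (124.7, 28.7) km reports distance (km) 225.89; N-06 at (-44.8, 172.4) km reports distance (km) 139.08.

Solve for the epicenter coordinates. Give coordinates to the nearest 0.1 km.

-100.6 km east, 45.0 km north

Circle about each station: (x + 35.5)² + (y − 25.6)² = 67.93²; (x − 124.7)² + (y − 28.7)² = 225.89²; (x + 44.8)² + (y − 172.4)² = 139.08².
Subtracting the N-04 equation from the N-05 and N-06 equations removes the quadratic terms:
320.4 x + 6.2 y = -31953.64
-18.6 x + 293.6 y = 15084.43
Solving the 2×2 system: x ≈ -100.6, y ≈ 45.0 km.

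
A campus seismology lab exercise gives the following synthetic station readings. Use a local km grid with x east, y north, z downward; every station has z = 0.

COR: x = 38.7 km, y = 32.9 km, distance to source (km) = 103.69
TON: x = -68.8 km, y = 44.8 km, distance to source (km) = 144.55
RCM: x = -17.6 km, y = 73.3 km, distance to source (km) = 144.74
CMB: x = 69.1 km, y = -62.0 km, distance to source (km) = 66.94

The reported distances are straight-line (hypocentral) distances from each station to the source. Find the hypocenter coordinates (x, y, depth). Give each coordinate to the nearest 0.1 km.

(21.4, -58.0, 46.8)

Each station gives a sphere (x−x_i)² + (y−y_i)² + z² = d_i² (stations at z=0).
Subtracting the COR sphere from TON and RCM: z² cancels, leaving linear equations in x and y:
-215.0 x + 23.8 y = -5982.71
-112.6 x + 80.8 y = -7095.50
Solving: x ≈ 21.408, y ≈ -57.982 km (keep extra digits for the depth step; rounded: 21.4, -58.0).
Then from the COR sphere: z² = 103.69² − (x − 38.7)² − (y − 32.9)² with x = 21.408, y = -57.982, so z ≈ 46.830 ≈ 46.8 km.
Check against CMB (with the unrounded solution): distance 66.96 ≈ 66.94 km. ✓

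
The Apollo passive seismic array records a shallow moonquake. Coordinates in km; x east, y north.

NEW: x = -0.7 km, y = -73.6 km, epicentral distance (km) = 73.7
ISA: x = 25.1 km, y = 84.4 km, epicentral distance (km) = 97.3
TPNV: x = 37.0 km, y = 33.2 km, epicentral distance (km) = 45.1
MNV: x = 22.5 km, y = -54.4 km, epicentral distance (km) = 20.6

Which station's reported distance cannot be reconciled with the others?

Solve using three stations at a time. Using NEW, ISA, TPNV (subtract circle equations pairwise → linear system) gives (x, y) ≈ (39.5, -11.8).
Distances from that point to each station vs reported:
  NEW: calculated 73.7 vs reported 73.7 → residual 0.0 km
  ISA: calculated 97.3 vs reported 97.3 → residual 0.0 km
  TPNV: calculated 45.1 vs reported 45.1 → residual 0.0 km
  MNV: calculated 45.8 vs reported 20.6 → residual 25.2 km
NEW, ISA, TPNV are mutually consistent (residuals ≈ 0); MNV is off by 25.2 km.

MNV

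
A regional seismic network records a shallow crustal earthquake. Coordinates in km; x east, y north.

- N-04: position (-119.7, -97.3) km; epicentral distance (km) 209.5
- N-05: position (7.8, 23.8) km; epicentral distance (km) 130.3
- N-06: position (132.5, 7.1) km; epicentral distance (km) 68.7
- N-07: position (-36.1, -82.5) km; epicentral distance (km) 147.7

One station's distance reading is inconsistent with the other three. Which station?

Solve using three stations at a time. Using N-05, N-06, N-07 (subtract circle equations pairwise → linear system) gives (x, y) ≈ (109.5, -57.7).
Distances from that point to each station vs reported:
  N-04: calculated 232.6 vs reported 209.5 → residual 23.1 km
  N-05: calculated 130.3 vs reported 130.3 → residual 0.0 km
  N-06: calculated 68.7 vs reported 68.7 → residual 0.0 km
  N-07: calculated 147.7 vs reported 147.7 → residual 0.0 km
N-05, N-06, N-07 are mutually consistent (residuals ≈ 0); N-04 is off by 23.1 km.

N-04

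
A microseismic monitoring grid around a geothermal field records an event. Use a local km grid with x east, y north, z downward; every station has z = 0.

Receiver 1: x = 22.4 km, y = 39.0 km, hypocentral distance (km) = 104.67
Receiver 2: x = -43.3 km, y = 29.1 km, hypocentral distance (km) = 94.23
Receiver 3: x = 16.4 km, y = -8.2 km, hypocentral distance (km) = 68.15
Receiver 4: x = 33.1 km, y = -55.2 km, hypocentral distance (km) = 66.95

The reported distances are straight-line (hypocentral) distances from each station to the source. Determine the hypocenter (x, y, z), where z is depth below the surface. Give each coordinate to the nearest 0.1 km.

Each station gives a sphere (x−x_i)² + (y−y_i)² + z² = d_i² (stations at z=0).
Subtracting the Receiver 1 sphere from Receiver 2 and Receiver 3: z² cancels, leaving linear equations in x and y:
-131.4 x − 19.8 y = 2775.46
-12.0 x − 94.4 y = 4624.83
Solving: x ≈ -14.008, y ≈ -47.211 km (keep extra digits for the depth step; rounded: -14.0, -47.2).
Then from the Receiver 1 sphere: z² = 104.67² − (x − 22.4)² − (y − 39.0)² with x = -14.008, y = -47.211, so z ≈ 46.882 ≈ 46.9 km.

(-14.0, -47.2, 46.9)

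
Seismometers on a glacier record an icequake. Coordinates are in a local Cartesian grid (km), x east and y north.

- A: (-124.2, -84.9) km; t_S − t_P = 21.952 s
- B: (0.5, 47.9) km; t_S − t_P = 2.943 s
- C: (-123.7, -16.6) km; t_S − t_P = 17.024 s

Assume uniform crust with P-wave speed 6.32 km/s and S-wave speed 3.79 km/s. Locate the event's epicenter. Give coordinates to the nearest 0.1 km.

9.4 km east, 74.3 km north

Distance from S−P lag: d = Δt · v_P v_S / (v_P − v_S) = Δt · (6.32·3.79)/(6.32−3.79) ≈ 9.4675·Δt.
So d_A = 207.83, d_B = 27.86, d_C = 161.17 km.
Circle about each station: (x + 124.2)² + (y + 84.9)² = 207.83²; (x − 0.5)² + (y − 47.9)² = 27.86²; (x + 123.7)² + (y + 16.6)² = 161.17².
Subtracting the A equation from the B and C equations removes the quadratic terms:
249.4 x + 265.6 y = 22078.14
1.0 x + 136.6 y = 10161.14
Solving the 2×2 system: x ≈ 9.4, y ≈ 74.3 km.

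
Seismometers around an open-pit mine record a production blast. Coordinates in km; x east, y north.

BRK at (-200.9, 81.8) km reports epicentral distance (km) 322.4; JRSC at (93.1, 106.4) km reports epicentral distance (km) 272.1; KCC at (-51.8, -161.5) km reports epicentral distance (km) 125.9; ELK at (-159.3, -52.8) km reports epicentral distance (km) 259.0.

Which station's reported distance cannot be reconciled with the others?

Solve using three stations at a time. Using JRSC, KCC, ELK (subtract circle equations pairwise → linear system) gives (x, y) ≈ (74.1, -165.1).
Distances from that point to each station vs reported:
  BRK: calculated 369.6 vs reported 322.4 → residual 47.2 km
  JRSC: calculated 272.1 vs reported 272.1 → residual 0.0 km
  KCC: calculated 126.0 vs reported 125.9 → residual 0.1 km
  ELK: calculated 259.0 vs reported 259.0 → residual 0.0 km
JRSC, KCC, ELK are mutually consistent (residuals ≈ 0); BRK is off by 47.2 km.

BRK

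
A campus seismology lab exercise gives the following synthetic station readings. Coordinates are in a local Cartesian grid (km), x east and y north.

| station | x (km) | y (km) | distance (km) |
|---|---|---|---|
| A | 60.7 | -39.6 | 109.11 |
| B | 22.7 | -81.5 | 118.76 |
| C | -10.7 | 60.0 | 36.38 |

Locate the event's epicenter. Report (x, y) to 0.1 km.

Circle about each station: (x − 60.7)² + (y + 39.6)² = 109.11²; (x − 22.7)² + (y + 81.5)² = 118.76²; (x + 10.7)² + (y − 60.0)² = 36.38².
Subtracting the A equation from the B and C equations removes the quadratic terms:
-76.0 x − 83.8 y = -294.06
-142.8 x + 199.2 y = 9043.33
Solving the 2×2 system: x ≈ -25.8, y ≈ 26.9 km.

(-25.8, 26.9)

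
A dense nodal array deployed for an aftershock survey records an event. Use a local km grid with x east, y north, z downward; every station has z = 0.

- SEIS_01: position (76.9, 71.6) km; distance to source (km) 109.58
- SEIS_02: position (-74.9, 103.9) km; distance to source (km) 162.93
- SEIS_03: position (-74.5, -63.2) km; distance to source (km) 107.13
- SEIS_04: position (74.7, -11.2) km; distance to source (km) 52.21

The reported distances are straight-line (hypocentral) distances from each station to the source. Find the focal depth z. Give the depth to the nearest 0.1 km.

depth ≈ 8.9 km

Each station gives a sphere (x−x_i)² + (y−y_i)² + z² = d_i² (stations at z=0).
Subtracting the SEIS_01 sphere from SEIS_02 and SEIS_03: z² cancels, leaving linear equations in x and y:
-303.6 x + 64.6 y = -9173.36
-302.8 x − 269.6 y = -964.74
Solving: x ≈ 25.002, y ≈ -24.502 km (keep extra digits for the depth step; rounded: 25.0, -24.5).
Then from the SEIS_01 sphere: z² = 109.58² − (x − 76.9)² − (y − 71.6)² with x = 25.002, y = -24.502, so z ≈ 8.876 ≈ 8.9 km.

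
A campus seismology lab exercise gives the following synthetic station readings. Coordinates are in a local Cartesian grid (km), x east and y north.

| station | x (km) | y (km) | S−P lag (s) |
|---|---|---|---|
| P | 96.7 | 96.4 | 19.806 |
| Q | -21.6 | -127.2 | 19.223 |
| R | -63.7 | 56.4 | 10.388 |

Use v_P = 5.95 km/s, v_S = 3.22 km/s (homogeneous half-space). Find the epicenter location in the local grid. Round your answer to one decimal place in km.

x ≈ -9.9 km, y ≈ 7.2 km

Distance from S−P lag: d = Δt · v_P v_S / (v_P − v_S) = Δt · (5.95·3.22)/(5.95−3.22) ≈ 7.0179·Δt.
So d_P = 139.00, d_Q = 134.91, d_R = 72.90 km.
Circle about each station: (x − 96.7)² + (y − 96.4)² = 139.00²; (x + 21.6)² + (y + 127.2)² = 134.91²; (x + 63.7)² + (y − 56.4)² = 72.90².
Subtracting pairs of circle equations eliminates x²+y² and gives linear equations (the radical axes):
-236.6 x − 447.2 y = -877.16
-320.8 x − 80.0 y = 2601.39
Solving the 2×2 system: x ≈ -9.9, y ≈ 7.2 km.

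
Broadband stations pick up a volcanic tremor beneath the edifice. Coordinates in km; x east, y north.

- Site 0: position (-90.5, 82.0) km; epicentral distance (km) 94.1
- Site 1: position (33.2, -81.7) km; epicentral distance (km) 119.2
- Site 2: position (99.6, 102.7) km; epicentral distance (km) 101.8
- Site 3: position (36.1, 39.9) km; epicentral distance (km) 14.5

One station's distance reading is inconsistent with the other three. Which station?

Site 0

Solve using three stations at a time. Using Site 1, Site 2, Site 3 (subtract circle equations pairwise → linear system) gives (x, y) ≈ (21.9, 37.0).
Distances from that point to each station vs reported:
  Site 0: calculated 121.1 vs reported 94.1 → residual 27.0 km
  Site 1: calculated 119.2 vs reported 119.2 → residual 0.0 km
  Site 2: calculated 101.8 vs reported 101.8 → residual 0.0 km
  Site 3: calculated 14.5 vs reported 14.5 → residual 0.0 km
Site 1, Site 2, Site 3 are mutually consistent (residuals ≈ 0); Site 0 is off by 27.0 km.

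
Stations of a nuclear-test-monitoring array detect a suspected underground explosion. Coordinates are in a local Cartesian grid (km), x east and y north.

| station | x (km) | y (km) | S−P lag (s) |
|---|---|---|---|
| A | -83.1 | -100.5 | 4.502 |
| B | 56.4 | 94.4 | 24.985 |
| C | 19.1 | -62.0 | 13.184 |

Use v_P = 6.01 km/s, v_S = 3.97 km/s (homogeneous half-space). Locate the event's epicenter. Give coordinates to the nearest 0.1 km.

-110.6 km east, -145.4 km north

Distance from S−P lag: d = Δt · v_P v_S / (v_P − v_S) = Δt · (6.01·3.97)/(6.01−3.97) ≈ 11.6959·Δt.
So d_A = 52.66, d_B = 292.22, d_C = 154.20 km.
Circle about each station: (x + 83.1)² + (y + 100.5)² = 52.66²; (x − 56.4)² + (y − 94.4)² = 292.22²; (x − 19.1)² + (y + 62.0)² = 154.20².
Subtracting the A equation from the B and C equations removes the quadratic terms:
279.0 x + 389.8 y = -87532.99
204.4 x + 77.0 y = -33801.61
Solving the 2×2 system: x ≈ -110.6, y ≈ -145.4 km.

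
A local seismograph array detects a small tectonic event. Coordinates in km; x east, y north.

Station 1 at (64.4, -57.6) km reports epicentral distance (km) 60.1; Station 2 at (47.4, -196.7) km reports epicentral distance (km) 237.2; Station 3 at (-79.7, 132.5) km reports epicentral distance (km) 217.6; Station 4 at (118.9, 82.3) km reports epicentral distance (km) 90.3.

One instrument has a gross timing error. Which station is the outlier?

Solve using three stations at a time. Using Station 1, Station 3, Station 4 (subtract circle equations pairwise → linear system) gives (x, y) ≈ (90.3, -3.4).
Distances from that point to each station vs reported:
  Station 1: calculated 60.1 vs reported 60.1 → residual 0.0 km
  Station 2: calculated 198.0 vs reported 237.2 → residual 39.2 km
  Station 3: calculated 217.6 vs reported 217.6 → residual 0.0 km
  Station 4: calculated 90.3 vs reported 90.3 → residual 0.0 km
Station 1, Station 3, Station 4 are mutually consistent (residuals ≈ 0); Station 2 is off by 39.2 km.

Station 2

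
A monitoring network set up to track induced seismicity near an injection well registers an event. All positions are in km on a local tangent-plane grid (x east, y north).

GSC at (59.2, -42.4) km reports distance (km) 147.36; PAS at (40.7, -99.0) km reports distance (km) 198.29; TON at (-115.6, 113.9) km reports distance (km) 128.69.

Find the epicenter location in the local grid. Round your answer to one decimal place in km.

(12.0, 97.2)

Circle about each station: (x − 59.2)² + (y + 42.4)² = 147.36²; (x − 40.7)² + (y + 99.0)² = 198.29²; (x + 115.6)² + (y − 113.9)² = 128.69².
Subtracting the GSC equation from the PAS and TON equations removes the quadratic terms:
-37.0 x − 113.2 y = -11448.86
-349.6 x + 312.6 y = 26188.02
Solving the 2×2 system: x ≈ 12.0, y ≈ 97.2 km.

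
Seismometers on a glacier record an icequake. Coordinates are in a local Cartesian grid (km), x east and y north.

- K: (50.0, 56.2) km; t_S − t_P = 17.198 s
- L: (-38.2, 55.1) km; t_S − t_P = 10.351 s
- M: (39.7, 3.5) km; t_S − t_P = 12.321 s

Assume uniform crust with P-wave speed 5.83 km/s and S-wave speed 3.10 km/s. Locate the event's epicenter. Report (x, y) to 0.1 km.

(-40.1, -13.4)

Distance from S−P lag: d = Δt · v_P v_S / (v_P − v_S) = Δt · (5.83·3.10)/(5.83−3.10) ≈ 6.6201·Δt.
So d_K = 113.85, d_L = 68.53, d_M = 81.57 km.
Circle about each station: (x − 50.0)² + (y − 56.2)² = 113.85²; (x + 38.2)² + (y − 55.1)² = 68.53²; (x − 39.7)² + (y − 3.5)² = 81.57².
Subtracting the K equation from the L and M equations removes the quadratic terms:
-176.4 x − 2.2 y = 7102.27
-20.6 x − 105.4 y = 2238.06
Solving the 2×2 system: x ≈ -40.1, y ≈ -13.4 km.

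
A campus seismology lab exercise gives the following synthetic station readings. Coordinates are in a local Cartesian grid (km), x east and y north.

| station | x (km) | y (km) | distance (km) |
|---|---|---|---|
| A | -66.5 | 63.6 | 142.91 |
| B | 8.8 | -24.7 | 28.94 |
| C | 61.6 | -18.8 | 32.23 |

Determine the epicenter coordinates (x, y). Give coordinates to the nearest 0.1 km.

x ≈ 35.0 km, y ≈ -37.0 km

Circle about each station: (x + 66.5)² + (y − 63.6)² = 142.91²; (x − 8.8)² + (y + 24.7)² = 28.94²; (x − 61.6)² + (y + 18.8)² = 32.23².
Subtracting the A equation from the B and C equations removes the quadratic terms:
150.6 x − 176.6 y = 11806.06
256.2 x − 164.8 y = 15065.29
Solving the 2×2 system: x ≈ 35.0, y ≈ -37.0 km.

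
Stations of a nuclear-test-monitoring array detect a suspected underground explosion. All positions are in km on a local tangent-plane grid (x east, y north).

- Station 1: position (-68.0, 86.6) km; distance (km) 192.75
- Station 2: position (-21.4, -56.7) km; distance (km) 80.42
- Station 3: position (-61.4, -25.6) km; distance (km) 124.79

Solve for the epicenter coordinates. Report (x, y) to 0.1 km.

x ≈ 59.0 km, y ≈ -58.4 km

Circle about each station: (x + 68.0)² + (y − 86.6)² = 192.75²; (x + 21.4)² + (y + 56.7)² = 80.42²; (x + 61.4)² + (y + 25.6)² = 124.79².
Subtracting pairs of circle equations eliminates x²+y² and gives linear equations (the radical axes):
93.2 x − 286.6 y = 22234.48
13.2 x − 224.4 y = 13881.78
Solving the 2×2 system: x ≈ 59.0, y ≈ -58.4 km.
Check against Station 1 (with the unrounded x, y): √((x + 68.0)²+(y − 86.6)²) = 192.75 ≈ 192.75 km. ✓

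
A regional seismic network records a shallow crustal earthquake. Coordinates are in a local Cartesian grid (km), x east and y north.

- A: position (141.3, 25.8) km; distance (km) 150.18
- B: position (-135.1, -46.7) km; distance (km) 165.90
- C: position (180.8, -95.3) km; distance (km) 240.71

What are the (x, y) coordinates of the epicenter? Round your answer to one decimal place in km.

-5.6 km east, 57.0 km north

Circle about each station: (x − 141.3)² + (y − 25.8)² = 150.18²; (x + 135.1)² + (y + 46.7)² = 165.90²; (x − 180.8)² + (y + 95.3)² = 240.71².
Subtracting the A equation from the B and C equations removes the quadratic terms:
-552.8 x − 145.0 y = -5167.21
79.0 x − 242.2 y = -14247.87
Solving the 2×2 system: x ≈ -5.6, y ≈ 57.0 km.
Check against A (with the unrounded x, y): √((x − 141.3)²+(y − 25.8)²) = 150.18 ≈ 150.18 km. ✓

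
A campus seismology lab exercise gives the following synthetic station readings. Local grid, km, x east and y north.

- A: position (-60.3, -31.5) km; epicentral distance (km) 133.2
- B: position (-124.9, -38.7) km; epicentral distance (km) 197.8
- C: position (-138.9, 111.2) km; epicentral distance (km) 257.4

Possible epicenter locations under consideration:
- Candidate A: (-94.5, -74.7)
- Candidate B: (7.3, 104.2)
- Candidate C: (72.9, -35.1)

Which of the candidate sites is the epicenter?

For each candidate, compare |candidate − station| to the reported distance:
Candidate A: residuals A 78.1, B 150.7, C 66.3 → max 150.7 km
Candidate B: residuals A 18.4, B 3.1, C 111.0 → max 111.0 km
Candidate C: residuals A 0.0, B 0.0, C 0.0 → max 0.0 km
Only Candidate C has all residuals ≈ 0.

Candidate C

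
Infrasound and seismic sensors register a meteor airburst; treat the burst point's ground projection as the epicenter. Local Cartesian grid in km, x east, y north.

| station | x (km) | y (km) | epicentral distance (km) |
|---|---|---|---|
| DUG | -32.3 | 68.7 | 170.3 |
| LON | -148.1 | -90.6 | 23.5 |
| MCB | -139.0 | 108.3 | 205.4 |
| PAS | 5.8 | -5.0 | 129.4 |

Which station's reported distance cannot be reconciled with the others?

LON

Solve using three stations at a time. Using DUG, MCB, PAS (subtract circle equations pairwise → linear system) gives (x, y) ≈ (-90.6, -91.3).
Distances from that point to each station vs reported:
  DUG: calculated 170.3 vs reported 170.3 → residual 0.0 km
  LON: calculated 57.5 vs reported 23.5 → residual 34.0 km
  MCB: calculated 205.4 vs reported 205.4 → residual 0.0 km
  PAS: calculated 129.4 vs reported 129.4 → residual 0.0 km
DUG, MCB, PAS are mutually consistent (residuals ≈ 0); LON is off by 34.0 km.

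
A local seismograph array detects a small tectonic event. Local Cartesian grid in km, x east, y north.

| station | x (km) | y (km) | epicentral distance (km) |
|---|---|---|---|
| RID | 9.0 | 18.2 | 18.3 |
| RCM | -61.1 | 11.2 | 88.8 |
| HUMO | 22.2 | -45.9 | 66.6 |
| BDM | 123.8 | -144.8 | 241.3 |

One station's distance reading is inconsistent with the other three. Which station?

Solve using three stations at a time. Using RID, RCM, HUMO (subtract circle equations pairwise → linear system) gives (x, y) ≈ (27.2, 20.5).
Distances from that point to each station vs reported:
  RID: calculated 18.4 vs reported 18.3 → residual 0.1 km
  RCM: calculated 88.8 vs reported 88.8 → residual 0.0 km
  HUMO: calculated 66.6 vs reported 66.6 → residual 0.0 km
  BDM: calculated 191.5 vs reported 241.3 → residual 49.8 km
RID, RCM, HUMO are mutually consistent (residuals ≈ 0); BDM is off by 49.8 km.

BDM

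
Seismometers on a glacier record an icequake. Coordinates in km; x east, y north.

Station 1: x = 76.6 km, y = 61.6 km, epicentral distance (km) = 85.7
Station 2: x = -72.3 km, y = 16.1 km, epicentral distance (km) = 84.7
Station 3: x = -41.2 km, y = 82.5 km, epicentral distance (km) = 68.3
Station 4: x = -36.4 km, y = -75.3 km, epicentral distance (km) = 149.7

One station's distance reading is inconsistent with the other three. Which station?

Station 3

Solve using three stations at a time. Using Station 1, Station 2, Station 4 (subtract circle equations pairwise → linear system) gives (x, y) ≈ (-8.5, 71.8).
Distances from that point to each station vs reported:
  Station 1: calculated 85.7 vs reported 85.7 → residual 0.0 km
  Station 2: calculated 84.7 vs reported 84.7 → residual 0.0 km
  Station 3: calculated 34.4 vs reported 68.3 → residual 33.9 km
  Station 4: calculated 149.7 vs reported 149.7 → residual 0.0 km
Station 1, Station 2, Station 4 are mutually consistent (residuals ≈ 0); Station 3 is off by 33.9 km.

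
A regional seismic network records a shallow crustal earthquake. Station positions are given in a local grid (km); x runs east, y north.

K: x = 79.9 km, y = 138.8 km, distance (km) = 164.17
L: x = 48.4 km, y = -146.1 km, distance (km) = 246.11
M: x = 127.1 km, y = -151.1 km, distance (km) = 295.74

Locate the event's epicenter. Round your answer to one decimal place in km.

(-69.2, 70.1)

Circle about each station: (x − 79.9)² + (y − 138.8)² = 164.17²; (x − 48.4)² + (y + 146.1)² = 246.11²; (x − 127.1)² + (y + 151.1)² = 295.74².
Subtracting the K equation from the L and M equations removes the quadratic terms:
-63.0 x − 569.8 y = -35580.02
94.4 x − 579.8 y = -47174.19
Solving the 2×2 system: x ≈ -69.2, y ≈ 70.1 km.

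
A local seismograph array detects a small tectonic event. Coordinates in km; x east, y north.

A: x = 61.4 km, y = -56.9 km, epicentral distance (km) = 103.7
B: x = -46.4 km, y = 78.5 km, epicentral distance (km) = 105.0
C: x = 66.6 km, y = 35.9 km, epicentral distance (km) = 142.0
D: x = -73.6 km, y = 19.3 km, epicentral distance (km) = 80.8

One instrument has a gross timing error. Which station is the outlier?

B

Solve using three stations at a time. Using A, C, D (subtract circle equations pairwise → linear system) gives (x, y) ≈ (-42.3, -55.2).
Distances from that point to each station vs reported:
  A: calculated 103.7 vs reported 103.7 → residual 0.0 km
  B: calculated 133.8 vs reported 105.0 → residual 28.8 km
  C: calculated 142.0 vs reported 142.0 → residual 0.0 km
  D: calculated 80.8 vs reported 80.8 → residual 0.0 km
A, C, D are mutually consistent (residuals ≈ 0); B is off by 28.8 km.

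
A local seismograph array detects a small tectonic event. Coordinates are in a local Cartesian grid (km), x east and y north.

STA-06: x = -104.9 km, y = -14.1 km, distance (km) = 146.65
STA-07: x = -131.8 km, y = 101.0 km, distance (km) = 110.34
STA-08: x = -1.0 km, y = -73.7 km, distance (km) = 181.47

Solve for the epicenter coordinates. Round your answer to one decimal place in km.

Circle about each station: (x + 104.9)² + (y + 14.1)² = 146.65²; (x + 131.8)² + (y − 101.0)² = 110.34²; (x + 1.0)² + (y + 73.7)² = 181.47².
Subtracting the STA-06 equation from the STA-07 and STA-08 equations removes the quadratic terms:
-53.8 x + 230.2 y = 25700.73
207.8 x − 119.2 y = -17195.27
Solving the 2×2 system: x ≈ -21.6, y ≈ 106.6 km.
Check against STA-06 (with the unrounded x, y): √((x + 104.9)²+(y + 14.1)²) = 146.65 ≈ 146.65 km. ✓

(-21.6, 106.6)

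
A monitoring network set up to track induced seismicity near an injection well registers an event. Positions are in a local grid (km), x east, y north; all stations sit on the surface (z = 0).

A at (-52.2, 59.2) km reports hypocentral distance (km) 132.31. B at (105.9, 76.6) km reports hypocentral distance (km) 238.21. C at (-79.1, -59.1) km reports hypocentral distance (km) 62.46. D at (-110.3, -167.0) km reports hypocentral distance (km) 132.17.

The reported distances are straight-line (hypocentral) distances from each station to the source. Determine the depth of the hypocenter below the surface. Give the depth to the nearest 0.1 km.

Each station gives a sphere (x−x_i)² + (y−y_i)² + z² = d_i² (stations at z=0).
Subtracting the A sphere from B and C: z² cancels, leaving linear equations in x and y:
316.2 x + 34.8 y = -28385.18
-53.8 x − 236.6 y = 17124.82
Solving: x ≈ -83.904, y ≈ -53.300 km (keep extra digits for the depth step; rounded: -83.9, -53.3).
Then from the A sphere: z² = 132.31² − (x + 52.2)² − (y − 59.2)² with x = -83.904, y = -53.300, so z ≈ 62.004 ≈ 62.0 km.

z ≈ 62.0 km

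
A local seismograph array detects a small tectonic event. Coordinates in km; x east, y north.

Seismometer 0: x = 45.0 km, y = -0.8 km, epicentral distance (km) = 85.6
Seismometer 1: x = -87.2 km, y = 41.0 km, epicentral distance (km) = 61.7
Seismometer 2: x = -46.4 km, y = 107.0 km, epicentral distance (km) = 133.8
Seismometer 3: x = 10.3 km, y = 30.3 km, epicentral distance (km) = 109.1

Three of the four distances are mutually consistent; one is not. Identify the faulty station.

Solve using three stations at a time. Using Seismometer 1, Seismometer 2, Seismometer 3 (subtract circle equations pairwise → linear system) gives (x, y) ≈ (-86.2, -20.8).
Distances from that point to each station vs reported:
  Seismometer 0: calculated 132.7 vs reported 85.6 → residual 47.1 km
  Seismometer 1: calculated 61.8 vs reported 61.7 → residual 0.1 km
  Seismometer 2: calculated 133.9 vs reported 133.8 → residual 0.1 km
  Seismometer 3: calculated 109.2 vs reported 109.1 → residual 0.1 km
Seismometer 1, Seismometer 2, Seismometer 3 are mutually consistent (residuals ≈ 0); Seismometer 0 is off by 47.1 km.

Seismometer 0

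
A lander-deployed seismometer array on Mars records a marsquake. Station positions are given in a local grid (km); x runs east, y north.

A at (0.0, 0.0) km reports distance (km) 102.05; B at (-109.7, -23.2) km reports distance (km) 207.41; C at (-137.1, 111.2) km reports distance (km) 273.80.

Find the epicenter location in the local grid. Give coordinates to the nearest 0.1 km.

Circle about each station: x² + y² = 102.05²; (x + 109.7)² + (y + 23.2)² = 207.41²; (x + 137.1)² + (y − 111.2)² = 273.80².
Subtracting the A equation from the B and C equations removes the quadratic terms:
-219.4 x − 46.4 y = -20032.38
-274.2 x + 222.4 y = -33390.39
Solving the 2×2 system: x ≈ 97.6, y ≈ -29.8 km.

(97.6, -29.8)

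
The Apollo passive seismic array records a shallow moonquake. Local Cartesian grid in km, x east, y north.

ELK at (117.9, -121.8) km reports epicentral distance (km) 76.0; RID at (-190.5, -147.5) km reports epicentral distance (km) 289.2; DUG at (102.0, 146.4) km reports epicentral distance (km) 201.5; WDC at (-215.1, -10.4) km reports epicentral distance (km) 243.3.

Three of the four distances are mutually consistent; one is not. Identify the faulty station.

Solve using three stations at a time. Using ELK, RID, DUG (subtract circle equations pairwise → linear system) gives (x, y) ≈ (83.2, -54.2).
Distances from that point to each station vs reported:
  ELK: calculated 76.0 vs reported 76.0 → residual 0.0 km
  RID: calculated 289.2 vs reported 289.2 → residual 0.0 km
  DUG: calculated 201.5 vs reported 201.5 → residual 0.0 km
  WDC: calculated 301.5 vs reported 243.3 → residual 58.2 km
ELK, RID, DUG are mutually consistent (residuals ≈ 0); WDC is off by 58.2 km.

WDC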